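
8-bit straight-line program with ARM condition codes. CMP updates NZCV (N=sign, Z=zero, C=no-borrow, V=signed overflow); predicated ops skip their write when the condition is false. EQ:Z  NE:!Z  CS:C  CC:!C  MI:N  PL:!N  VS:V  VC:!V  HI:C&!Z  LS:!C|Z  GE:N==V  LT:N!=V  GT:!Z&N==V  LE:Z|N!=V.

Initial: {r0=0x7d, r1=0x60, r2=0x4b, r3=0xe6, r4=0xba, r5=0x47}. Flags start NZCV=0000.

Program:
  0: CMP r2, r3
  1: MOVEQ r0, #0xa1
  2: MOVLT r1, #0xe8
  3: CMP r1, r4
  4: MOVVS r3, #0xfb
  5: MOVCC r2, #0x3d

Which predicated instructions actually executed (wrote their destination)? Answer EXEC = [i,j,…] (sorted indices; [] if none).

[0] flags=0000 → (cmp)
[1] flags=0000 EQ?F → skip
[2] flags=0000 LT?F → skip
[3] flags=1001 → (cmp)
[4] flags=1001 VS?T → r3=0xfb
[5] flags=1001 CC?T → r2=0x3d

EXEC = [4,5]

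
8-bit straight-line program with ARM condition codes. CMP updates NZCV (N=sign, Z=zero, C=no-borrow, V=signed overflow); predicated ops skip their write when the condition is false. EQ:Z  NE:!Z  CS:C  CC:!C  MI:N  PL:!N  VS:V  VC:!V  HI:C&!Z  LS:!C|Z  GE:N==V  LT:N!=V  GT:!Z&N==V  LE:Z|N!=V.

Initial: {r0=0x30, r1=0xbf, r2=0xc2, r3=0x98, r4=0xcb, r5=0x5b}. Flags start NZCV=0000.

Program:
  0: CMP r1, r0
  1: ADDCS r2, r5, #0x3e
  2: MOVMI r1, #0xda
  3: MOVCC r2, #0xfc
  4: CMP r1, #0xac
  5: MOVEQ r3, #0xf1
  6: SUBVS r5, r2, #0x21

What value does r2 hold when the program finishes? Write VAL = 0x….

VAL = 0x99

0: ✓ CMP  NZCV=1010
1: ✓ ADDCS  r2←0x99
2: ✓ MOVMI  r1←0xda
3: · MOVCC
4: ✓ CMP  NZCV=0010
5: · MOVEQ
6: · SUBVS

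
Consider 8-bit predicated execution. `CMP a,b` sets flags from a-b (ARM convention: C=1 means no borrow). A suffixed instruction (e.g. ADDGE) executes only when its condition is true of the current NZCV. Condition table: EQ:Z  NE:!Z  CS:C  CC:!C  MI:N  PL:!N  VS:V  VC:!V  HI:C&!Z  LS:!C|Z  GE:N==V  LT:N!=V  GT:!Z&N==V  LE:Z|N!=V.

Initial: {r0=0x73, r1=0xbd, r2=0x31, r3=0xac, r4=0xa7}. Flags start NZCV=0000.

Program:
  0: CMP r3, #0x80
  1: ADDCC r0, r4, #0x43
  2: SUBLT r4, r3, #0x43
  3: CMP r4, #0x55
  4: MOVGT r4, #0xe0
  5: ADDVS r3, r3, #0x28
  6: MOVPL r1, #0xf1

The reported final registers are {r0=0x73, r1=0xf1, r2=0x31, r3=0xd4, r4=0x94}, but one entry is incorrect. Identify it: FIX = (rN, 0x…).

FIX = (r4, 0xa7)

[0] flags=0010 → (cmp)
[1] flags=0010 CC?F → skip
[2] flags=0010 LT?F → skip
[3] flags=0011 → (cmp)
[4] flags=0011 GT?F → skip
[5] flags=0011 VS?T → r3=0xd4
[6] flags=0011 PL?T → r1=0xf1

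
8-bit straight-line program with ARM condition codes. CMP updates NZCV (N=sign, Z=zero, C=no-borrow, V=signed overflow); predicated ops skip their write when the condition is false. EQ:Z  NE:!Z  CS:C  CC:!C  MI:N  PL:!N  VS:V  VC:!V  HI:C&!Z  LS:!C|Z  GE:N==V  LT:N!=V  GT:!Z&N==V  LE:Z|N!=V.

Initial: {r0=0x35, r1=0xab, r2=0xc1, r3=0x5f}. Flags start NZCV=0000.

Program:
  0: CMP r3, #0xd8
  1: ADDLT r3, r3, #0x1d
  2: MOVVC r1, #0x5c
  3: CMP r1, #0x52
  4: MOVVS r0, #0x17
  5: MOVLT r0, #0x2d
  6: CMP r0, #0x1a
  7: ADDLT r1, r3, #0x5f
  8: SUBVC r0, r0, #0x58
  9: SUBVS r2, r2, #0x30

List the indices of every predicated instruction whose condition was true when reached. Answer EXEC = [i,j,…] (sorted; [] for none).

[0] flags=1001 → (cmp)
[1] flags=1001 LT?F → skip
[2] flags=1001 VC?F → skip
[3] flags=0011 → (cmp)
[4] flags=0011 VS?T → r0=0x17
[5] flags=0011 LT?T → r0=0x2d
[6] flags=0010 → (cmp)
[7] flags=0010 LT?F → skip
[8] flags=0010 VC?T → r0=0xd5
[9] flags=0010 VS?F → skip

EXEC = [4,5,8]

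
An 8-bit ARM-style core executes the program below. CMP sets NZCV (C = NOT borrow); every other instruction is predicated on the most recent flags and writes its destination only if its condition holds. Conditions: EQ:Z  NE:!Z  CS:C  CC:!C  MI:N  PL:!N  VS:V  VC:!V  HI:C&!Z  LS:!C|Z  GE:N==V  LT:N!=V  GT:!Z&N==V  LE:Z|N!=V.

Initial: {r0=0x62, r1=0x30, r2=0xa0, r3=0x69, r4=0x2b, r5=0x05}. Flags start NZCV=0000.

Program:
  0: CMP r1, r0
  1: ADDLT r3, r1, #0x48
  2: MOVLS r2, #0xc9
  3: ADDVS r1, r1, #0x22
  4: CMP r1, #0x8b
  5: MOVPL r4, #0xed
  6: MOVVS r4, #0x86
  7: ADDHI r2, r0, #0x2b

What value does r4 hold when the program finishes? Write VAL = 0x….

VAL = 0x86

[0] flags=1000 → (cmp)
[1] flags=1000 LT?T → r3=0x78
[2] flags=1000 LS?T → r2=0xc9
[3] flags=1000 VS?F → skip
[4] flags=1001 → (cmp)
[5] flags=1001 PL?F → skip
[6] flags=1001 VS?T → r4=0x86
[7] flags=1001 HI?F → skip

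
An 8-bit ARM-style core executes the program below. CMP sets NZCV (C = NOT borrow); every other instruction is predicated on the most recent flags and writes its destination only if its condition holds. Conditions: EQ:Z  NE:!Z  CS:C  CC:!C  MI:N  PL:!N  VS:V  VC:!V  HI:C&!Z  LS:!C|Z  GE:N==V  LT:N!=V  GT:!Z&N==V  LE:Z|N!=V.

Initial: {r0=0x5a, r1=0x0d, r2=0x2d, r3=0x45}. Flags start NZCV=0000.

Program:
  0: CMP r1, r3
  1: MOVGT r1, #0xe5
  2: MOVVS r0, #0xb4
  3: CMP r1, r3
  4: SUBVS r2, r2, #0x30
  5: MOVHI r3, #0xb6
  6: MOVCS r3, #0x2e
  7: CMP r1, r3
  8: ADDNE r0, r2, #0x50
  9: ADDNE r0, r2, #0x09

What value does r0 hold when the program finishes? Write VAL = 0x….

VAL = 0x36

0: ✓ CMP  NZCV=1000
1: · MOVGT
2: · MOVVS
3: ✓ CMP  NZCV=1000
4: · SUBVS
5: · MOVHI
6: · MOVCS
7: ✓ CMP  NZCV=1000
8: ✓ ADDNE  r0←0x7d
9: ✓ ADDNE  r0←0x36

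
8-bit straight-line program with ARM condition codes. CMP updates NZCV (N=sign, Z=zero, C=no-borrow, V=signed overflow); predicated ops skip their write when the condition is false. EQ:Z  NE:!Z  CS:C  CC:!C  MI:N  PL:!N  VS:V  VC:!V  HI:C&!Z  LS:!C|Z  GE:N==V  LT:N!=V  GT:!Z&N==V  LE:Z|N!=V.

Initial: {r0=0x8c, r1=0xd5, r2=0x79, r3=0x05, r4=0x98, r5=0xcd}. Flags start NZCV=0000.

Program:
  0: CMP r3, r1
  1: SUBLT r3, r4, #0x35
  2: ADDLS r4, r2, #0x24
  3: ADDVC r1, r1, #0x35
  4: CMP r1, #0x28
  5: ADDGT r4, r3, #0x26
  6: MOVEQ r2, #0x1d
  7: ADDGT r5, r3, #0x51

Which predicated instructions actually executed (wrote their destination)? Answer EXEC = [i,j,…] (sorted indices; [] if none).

[0] flags=0000 → (cmp)
[1] flags=0000 LT?F → skip
[2] flags=0000 LS?T → r4=0x9d
[3] flags=0000 VC?T → r1=0x0a
[4] flags=1000 → (cmp)
[5] flags=1000 GT?F → skip
[6] flags=1000 EQ?F → skip
[7] flags=1000 GT?F → skip

EXEC = [2,3]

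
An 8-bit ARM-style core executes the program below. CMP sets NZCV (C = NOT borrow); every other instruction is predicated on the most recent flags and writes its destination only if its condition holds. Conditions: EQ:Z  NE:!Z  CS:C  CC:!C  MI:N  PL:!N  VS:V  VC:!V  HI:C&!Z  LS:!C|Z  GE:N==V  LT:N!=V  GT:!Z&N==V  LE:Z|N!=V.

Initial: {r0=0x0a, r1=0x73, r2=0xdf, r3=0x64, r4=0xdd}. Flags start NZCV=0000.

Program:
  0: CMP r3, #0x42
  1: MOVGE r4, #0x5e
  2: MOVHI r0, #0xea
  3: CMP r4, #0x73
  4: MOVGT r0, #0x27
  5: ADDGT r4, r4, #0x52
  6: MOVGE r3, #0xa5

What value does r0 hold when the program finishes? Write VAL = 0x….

0: ✓ CMP  NZCV=0010
1: ✓ MOVGE  r4←0x5e
2: ✓ MOVHI  r0←0xea
3: ✓ CMP  NZCV=1000
4: · MOVGT
5: · ADDGT
6: · MOVGE

VAL = 0xea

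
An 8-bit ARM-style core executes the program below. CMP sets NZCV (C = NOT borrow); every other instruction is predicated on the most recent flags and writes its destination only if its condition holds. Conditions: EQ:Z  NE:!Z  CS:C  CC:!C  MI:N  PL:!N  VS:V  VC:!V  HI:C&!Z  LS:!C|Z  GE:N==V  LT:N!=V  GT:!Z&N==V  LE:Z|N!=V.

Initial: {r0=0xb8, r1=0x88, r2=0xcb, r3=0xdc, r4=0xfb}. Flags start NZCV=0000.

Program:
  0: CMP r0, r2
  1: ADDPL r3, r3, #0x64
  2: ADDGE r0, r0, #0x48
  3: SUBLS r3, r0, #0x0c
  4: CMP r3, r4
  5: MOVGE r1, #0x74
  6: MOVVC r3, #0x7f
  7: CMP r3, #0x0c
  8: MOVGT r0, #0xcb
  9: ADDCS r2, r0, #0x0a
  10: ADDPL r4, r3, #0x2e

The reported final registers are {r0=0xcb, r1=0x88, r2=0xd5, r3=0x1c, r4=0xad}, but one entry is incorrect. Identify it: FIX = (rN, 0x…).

[0] flags=1000 → (cmp)
[1] flags=1000 PL?F → skip
[2] flags=1000 GE?F → skip
[3] flags=1000 LS?T → r3=0xac
[4] flags=1000 → (cmp)
[5] flags=1000 GE?F → skip
[6] flags=1000 VC?T → r3=0x7f
[7] flags=0010 → (cmp)
[8] flags=0010 GT?T → r0=0xcb
[9] flags=0010 CS?T → r2=0xd5
[10] flags=0010 PL?T → r4=0xad

FIX = (r3, 0x7f)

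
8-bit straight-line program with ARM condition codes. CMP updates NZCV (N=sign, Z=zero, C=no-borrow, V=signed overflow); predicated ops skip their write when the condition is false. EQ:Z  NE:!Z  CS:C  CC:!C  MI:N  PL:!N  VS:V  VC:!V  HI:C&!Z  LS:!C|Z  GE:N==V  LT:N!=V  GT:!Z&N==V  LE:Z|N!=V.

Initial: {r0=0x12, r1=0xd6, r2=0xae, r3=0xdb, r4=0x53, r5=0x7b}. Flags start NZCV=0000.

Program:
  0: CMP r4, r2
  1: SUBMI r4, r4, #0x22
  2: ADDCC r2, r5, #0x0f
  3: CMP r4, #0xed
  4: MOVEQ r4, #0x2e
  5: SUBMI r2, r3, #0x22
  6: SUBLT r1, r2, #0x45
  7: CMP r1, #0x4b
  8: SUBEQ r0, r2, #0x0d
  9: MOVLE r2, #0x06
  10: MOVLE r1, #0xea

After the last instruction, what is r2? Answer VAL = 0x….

VAL = 0x06

0: ✓ CMP  NZCV=1001
1: ✓ SUBMI  r4←0x31
2: ✓ ADDCC  r2←0x8a
3: ✓ CMP  NZCV=0000
4: · MOVEQ
5: · SUBMI
6: · SUBLT
7: ✓ CMP  NZCV=1010
8: · SUBEQ
9: ✓ MOVLE  r2←0x06
10: ✓ MOVLE  r1←0xea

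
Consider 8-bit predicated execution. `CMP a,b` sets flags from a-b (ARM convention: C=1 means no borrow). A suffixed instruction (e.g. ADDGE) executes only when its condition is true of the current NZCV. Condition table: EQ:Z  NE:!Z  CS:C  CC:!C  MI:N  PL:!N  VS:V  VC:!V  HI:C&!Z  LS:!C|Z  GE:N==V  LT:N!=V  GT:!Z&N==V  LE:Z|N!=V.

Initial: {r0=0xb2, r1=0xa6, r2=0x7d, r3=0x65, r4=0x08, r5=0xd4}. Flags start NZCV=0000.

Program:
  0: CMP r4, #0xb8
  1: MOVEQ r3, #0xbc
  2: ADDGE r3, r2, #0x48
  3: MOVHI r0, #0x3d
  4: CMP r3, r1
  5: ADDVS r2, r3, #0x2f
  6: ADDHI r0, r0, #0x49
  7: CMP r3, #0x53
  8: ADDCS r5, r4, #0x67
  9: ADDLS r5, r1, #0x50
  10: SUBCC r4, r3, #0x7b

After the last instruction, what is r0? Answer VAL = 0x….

VAL = 0xfb

0: ✓ CMP  NZCV=0000
1: · MOVEQ
2: ✓ ADDGE  r3←0xc5
3: · MOVHI
4: ✓ CMP  NZCV=0010
5: · ADDVS
6: ✓ ADDHI  r0←0xfb
7: ✓ CMP  NZCV=0011
8: ✓ ADDCS  r5←0x6f
9: · ADDLS
10: · SUBCC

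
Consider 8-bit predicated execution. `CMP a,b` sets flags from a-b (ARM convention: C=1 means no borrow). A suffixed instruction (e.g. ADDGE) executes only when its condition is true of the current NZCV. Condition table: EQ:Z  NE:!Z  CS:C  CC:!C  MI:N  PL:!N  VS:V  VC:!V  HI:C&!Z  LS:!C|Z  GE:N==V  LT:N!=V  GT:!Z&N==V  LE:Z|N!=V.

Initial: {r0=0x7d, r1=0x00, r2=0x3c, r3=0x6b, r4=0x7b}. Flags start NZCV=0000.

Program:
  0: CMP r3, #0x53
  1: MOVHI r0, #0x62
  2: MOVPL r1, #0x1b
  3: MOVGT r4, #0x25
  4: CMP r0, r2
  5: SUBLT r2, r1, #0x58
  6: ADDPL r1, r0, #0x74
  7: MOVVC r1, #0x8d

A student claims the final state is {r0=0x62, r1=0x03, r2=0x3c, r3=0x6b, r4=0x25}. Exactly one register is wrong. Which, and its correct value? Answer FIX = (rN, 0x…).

0: ✓ CMP  NZCV=0010
1: ✓ MOVHI  r0←0x62
2: ✓ MOVPL  r1←0x1b
3: ✓ MOVGT  r4←0x25
4: ✓ CMP  NZCV=0010
5: · SUBLT
6: ✓ ADDPL  r1←0xd6
7: ✓ MOVVC  r1←0x8d

FIX = (r1, 0x8d)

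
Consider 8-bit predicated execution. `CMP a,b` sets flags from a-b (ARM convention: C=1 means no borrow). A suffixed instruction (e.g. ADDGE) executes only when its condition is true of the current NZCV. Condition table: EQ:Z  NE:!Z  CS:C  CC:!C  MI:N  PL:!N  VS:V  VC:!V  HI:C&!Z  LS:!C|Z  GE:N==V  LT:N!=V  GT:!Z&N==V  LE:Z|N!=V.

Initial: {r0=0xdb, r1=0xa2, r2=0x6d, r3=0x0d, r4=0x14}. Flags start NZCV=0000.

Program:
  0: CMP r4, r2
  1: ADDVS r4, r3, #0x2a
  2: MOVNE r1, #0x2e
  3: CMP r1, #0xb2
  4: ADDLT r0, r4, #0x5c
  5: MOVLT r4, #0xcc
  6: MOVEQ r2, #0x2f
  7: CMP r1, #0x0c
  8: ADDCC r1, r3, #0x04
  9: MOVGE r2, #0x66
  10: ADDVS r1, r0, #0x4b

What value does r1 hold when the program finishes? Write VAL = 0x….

VAL = 0x2e

[0] flags=1000 → (cmp)
[1] flags=1000 VS?F → skip
[2] flags=1000 NE?T → r1=0x2e
[3] flags=0000 → (cmp)
[4] flags=0000 LT?F → skip
[5] flags=0000 LT?F → skip
[6] flags=0000 EQ?F → skip
[7] flags=0010 → (cmp)
[8] flags=0010 CC?F → skip
[9] flags=0010 GE?T → r2=0x66
[10] flags=0010 VS?F → skip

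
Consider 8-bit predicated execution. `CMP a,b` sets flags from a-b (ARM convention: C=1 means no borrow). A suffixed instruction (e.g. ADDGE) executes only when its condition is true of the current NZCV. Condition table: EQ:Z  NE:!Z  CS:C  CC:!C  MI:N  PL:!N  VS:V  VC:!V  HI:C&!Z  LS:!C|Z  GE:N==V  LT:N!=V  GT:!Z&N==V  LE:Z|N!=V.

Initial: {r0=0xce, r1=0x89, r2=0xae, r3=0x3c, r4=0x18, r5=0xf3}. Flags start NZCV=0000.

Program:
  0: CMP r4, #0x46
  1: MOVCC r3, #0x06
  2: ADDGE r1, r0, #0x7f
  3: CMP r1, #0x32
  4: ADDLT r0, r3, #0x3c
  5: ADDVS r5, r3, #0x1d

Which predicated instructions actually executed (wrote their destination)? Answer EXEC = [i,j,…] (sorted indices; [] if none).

0: ✓ CMP  NZCV=1000
1: ✓ MOVCC  r3←0x06
2: · ADDGE
3: ✓ CMP  NZCV=0011
4: ✓ ADDLT  r0←0x42
5: ✓ ADDVS  r5←0x23

EXEC = [1,4,5]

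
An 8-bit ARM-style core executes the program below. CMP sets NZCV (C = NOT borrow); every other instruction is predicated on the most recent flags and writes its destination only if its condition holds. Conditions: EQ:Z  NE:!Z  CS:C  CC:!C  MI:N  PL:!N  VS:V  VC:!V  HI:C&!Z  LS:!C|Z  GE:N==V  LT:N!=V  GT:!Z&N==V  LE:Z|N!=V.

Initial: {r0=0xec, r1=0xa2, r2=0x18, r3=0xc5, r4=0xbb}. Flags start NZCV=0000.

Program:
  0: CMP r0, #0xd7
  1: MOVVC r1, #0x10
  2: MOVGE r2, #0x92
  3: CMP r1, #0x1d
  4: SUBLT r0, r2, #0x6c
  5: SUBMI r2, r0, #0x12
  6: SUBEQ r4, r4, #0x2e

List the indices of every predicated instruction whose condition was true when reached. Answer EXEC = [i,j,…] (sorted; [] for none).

[0] flags=0010 → (cmp)
[1] flags=0010 VC?T → r1=0x10
[2] flags=0010 GE?T → r2=0x92
[3] flags=1000 → (cmp)
[4] flags=1000 LT?T → r0=0x26
[5] flags=1000 MI?T → r2=0x14
[6] flags=1000 EQ?F → skip

EXEC = [1,2,4,5]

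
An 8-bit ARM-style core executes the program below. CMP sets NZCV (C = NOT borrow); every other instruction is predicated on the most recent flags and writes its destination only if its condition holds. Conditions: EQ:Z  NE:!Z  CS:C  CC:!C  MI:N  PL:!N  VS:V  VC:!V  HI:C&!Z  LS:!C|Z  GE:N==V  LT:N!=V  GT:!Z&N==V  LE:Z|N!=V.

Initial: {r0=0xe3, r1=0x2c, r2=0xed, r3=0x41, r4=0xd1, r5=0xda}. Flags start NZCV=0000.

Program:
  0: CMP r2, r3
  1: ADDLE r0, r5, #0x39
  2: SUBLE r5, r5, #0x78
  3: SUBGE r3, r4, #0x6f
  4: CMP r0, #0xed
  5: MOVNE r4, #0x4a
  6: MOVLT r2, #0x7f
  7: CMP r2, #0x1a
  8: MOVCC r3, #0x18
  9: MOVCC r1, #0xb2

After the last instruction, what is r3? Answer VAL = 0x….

0: ✓ CMP  NZCV=1010
1: ✓ ADDLE  r0←0x13
2: ✓ SUBLE  r5←0x62
3: · SUBGE
4: ✓ CMP  NZCV=0000
5: ✓ MOVNE  r4←0x4a
6: · MOVLT
7: ✓ CMP  NZCV=1010
8: · MOVCC
9: · MOVCC

VAL = 0x41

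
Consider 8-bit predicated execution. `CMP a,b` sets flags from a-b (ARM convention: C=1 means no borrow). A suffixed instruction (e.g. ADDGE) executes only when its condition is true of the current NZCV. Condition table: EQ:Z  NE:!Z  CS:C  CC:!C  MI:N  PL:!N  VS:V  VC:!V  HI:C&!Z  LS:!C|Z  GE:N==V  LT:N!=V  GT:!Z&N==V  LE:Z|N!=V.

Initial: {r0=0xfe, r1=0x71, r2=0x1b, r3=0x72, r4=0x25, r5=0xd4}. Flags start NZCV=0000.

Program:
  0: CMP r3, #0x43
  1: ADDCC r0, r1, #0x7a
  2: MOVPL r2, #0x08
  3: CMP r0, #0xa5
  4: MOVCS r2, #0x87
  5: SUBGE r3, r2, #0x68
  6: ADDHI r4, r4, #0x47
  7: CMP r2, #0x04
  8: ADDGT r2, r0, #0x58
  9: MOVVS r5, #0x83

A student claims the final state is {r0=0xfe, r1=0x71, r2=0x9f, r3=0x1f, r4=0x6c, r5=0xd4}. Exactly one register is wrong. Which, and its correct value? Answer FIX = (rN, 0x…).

FIX = (r2, 0x87)

[0] flags=0010 → (cmp)
[1] flags=0010 CC?F → skip
[2] flags=0010 PL?T → r2=0x08
[3] flags=0010 → (cmp)
[4] flags=0010 CS?T → r2=0x87
[5] flags=0010 GE?T → r3=0x1f
[6] flags=0010 HI?T → r4=0x6c
[7] flags=1010 → (cmp)
[8] flags=1010 GT?F → skip
[9] flags=1010 VS?F → skip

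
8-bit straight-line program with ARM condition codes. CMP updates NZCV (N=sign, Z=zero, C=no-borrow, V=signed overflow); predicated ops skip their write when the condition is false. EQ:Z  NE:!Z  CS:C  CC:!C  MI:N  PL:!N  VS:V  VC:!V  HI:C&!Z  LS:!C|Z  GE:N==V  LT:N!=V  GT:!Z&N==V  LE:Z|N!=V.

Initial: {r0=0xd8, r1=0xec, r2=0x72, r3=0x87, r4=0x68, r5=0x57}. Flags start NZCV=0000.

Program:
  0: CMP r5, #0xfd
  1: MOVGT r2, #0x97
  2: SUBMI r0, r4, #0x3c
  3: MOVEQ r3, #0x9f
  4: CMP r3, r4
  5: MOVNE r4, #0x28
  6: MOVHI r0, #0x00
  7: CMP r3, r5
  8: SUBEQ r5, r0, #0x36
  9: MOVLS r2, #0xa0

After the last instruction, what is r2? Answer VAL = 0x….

VAL = 0x97

0: ✓ CMP  NZCV=0000
1: ✓ MOVGT  r2←0x97
2: · SUBMI
3: · MOVEQ
4: ✓ CMP  NZCV=0011
5: ✓ MOVNE  r4←0x28
6: ✓ MOVHI  r0←0x00
7: ✓ CMP  NZCV=0011
8: · SUBEQ
9: · MOVLS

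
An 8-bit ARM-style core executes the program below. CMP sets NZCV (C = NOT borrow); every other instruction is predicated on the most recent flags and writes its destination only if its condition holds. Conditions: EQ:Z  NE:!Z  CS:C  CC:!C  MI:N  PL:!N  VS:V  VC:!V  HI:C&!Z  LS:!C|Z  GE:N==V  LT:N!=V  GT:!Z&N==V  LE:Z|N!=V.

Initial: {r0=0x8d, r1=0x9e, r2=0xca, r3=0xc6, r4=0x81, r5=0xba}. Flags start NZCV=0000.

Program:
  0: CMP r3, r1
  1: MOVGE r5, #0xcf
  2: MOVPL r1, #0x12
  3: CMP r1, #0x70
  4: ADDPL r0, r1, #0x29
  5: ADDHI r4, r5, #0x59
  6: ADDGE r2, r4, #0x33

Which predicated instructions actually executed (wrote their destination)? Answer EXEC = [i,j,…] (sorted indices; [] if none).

[0] flags=0010 → (cmp)
[1] flags=0010 GE?T → r5=0xcf
[2] flags=0010 PL?T → r1=0x12
[3] flags=1000 → (cmp)
[4] flags=1000 PL?F → skip
[5] flags=1000 HI?F → skip
[6] flags=1000 GE?F → skip

EXEC = [1,2]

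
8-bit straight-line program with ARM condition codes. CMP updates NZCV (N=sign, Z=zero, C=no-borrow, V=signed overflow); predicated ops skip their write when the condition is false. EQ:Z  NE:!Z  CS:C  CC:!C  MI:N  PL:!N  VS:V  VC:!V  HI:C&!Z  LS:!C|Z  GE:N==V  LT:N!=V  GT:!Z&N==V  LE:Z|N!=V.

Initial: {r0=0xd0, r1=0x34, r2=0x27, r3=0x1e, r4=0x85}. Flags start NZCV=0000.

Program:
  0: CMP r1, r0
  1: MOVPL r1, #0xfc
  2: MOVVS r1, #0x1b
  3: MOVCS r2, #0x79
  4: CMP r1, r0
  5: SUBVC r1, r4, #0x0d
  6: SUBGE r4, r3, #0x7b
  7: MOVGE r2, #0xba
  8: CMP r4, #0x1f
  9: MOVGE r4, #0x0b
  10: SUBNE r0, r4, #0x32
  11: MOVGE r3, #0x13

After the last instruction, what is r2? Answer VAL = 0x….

[0] flags=0000 → (cmp)
[1] flags=0000 PL?T → r1=0xfc
[2] flags=0000 VS?F → skip
[3] flags=0000 CS?F → skip
[4] flags=0010 → (cmp)
[5] flags=0010 VC?T → r1=0x78
[6] flags=0010 GE?T → r4=0xa3
[7] flags=0010 GE?T → r2=0xba
[8] flags=1010 → (cmp)
[9] flags=1010 GE?F → skip
[10] flags=1010 NE?T → r0=0x71
[11] flags=1010 GE?F → skip

VAL = 0xba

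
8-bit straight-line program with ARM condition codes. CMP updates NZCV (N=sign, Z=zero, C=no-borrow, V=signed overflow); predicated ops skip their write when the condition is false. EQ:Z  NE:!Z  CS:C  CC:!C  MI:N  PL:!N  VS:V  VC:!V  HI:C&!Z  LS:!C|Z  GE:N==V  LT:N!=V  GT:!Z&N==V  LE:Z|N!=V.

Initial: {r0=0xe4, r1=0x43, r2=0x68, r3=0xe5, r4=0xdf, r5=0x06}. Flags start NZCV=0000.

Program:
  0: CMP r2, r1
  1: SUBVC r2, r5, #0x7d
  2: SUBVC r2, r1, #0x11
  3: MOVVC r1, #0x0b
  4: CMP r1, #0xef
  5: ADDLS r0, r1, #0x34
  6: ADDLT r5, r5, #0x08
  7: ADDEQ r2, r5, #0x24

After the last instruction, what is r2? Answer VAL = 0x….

VAL = 0x32

[0] flags=0010 → (cmp)
[1] flags=0010 VC?T → r2=0x89
[2] flags=0010 VC?T → r2=0x32
[3] flags=0010 VC?T → r1=0x0b
[4] flags=0000 → (cmp)
[5] flags=0000 LS?T → r0=0x3f
[6] flags=0000 LT?F → skip
[7] flags=0000 EQ?F → skip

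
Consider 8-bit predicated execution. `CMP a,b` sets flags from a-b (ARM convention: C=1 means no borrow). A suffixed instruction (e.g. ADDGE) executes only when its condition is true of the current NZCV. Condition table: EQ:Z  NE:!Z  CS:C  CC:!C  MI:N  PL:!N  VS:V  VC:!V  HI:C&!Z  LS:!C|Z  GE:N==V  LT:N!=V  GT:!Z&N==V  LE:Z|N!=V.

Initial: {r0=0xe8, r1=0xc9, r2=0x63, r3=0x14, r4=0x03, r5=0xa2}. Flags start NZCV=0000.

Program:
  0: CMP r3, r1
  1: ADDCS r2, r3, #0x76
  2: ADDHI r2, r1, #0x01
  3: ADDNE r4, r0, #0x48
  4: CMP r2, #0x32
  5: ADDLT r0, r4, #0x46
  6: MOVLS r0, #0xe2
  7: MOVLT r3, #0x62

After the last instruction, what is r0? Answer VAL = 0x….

VAL = 0xe8

[0] flags=0000 → (cmp)
[1] flags=0000 CS?F → skip
[2] flags=0000 HI?F → skip
[3] flags=0000 NE?T → r4=0x30
[4] flags=0010 → (cmp)
[5] flags=0010 LT?F → skip
[6] flags=0010 LS?F → skip
[7] flags=0010 LT?F → skip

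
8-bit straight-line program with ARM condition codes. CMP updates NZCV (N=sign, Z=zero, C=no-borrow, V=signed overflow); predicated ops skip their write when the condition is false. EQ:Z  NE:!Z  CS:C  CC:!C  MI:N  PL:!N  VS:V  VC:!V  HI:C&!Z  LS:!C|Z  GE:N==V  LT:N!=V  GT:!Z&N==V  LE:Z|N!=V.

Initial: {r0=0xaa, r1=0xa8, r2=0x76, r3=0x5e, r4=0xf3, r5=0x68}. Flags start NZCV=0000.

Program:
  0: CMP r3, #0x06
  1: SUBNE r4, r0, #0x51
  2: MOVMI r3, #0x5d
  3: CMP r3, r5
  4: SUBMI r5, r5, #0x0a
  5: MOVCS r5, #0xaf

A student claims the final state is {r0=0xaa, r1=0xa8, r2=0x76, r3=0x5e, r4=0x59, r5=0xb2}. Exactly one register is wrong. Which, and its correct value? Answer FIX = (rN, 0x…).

0: ✓ CMP  NZCV=0010
1: ✓ SUBNE  r4←0x59
2: · MOVMI
3: ✓ CMP  NZCV=1000
4: ✓ SUBMI  r5←0x5e
5: · MOVCS

FIX = (r5, 0x5e)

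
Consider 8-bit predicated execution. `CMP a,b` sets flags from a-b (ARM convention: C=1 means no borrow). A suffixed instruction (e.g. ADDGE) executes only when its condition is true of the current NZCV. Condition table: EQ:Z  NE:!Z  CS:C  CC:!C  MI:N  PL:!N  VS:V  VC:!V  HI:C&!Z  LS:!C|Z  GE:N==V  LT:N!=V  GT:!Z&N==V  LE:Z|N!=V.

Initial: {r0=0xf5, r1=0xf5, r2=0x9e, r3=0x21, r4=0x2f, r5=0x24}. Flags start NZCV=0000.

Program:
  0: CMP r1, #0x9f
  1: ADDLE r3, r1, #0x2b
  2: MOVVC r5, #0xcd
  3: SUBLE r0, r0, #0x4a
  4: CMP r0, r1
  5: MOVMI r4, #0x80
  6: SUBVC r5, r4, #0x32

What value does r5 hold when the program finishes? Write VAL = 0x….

VAL = 0xfd

[0] flags=0010 → (cmp)
[1] flags=0010 LE?F → skip
[2] flags=0010 VC?T → r5=0xcd
[3] flags=0010 LE?F → skip
[4] flags=0110 → (cmp)
[5] flags=0110 MI?F → skip
[6] flags=0110 VC?T → r5=0xfd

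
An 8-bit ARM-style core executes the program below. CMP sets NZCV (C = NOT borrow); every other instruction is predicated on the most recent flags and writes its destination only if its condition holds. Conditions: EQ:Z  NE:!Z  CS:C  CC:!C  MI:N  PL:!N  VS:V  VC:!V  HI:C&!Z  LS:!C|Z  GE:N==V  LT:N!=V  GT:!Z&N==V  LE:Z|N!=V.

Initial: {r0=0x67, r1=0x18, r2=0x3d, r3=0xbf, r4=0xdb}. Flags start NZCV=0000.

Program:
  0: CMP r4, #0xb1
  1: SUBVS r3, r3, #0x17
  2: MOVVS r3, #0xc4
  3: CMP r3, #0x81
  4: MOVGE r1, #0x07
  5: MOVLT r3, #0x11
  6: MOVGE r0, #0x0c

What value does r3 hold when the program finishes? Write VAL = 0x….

VAL = 0xbf

[0] flags=0010 → (cmp)
[1] flags=0010 VS?F → skip
[2] flags=0010 VS?F → skip
[3] flags=0010 → (cmp)
[4] flags=0010 GE?T → r1=0x07
[5] flags=0010 LT?F → skip
[6] flags=0010 GE?T → r0=0x0c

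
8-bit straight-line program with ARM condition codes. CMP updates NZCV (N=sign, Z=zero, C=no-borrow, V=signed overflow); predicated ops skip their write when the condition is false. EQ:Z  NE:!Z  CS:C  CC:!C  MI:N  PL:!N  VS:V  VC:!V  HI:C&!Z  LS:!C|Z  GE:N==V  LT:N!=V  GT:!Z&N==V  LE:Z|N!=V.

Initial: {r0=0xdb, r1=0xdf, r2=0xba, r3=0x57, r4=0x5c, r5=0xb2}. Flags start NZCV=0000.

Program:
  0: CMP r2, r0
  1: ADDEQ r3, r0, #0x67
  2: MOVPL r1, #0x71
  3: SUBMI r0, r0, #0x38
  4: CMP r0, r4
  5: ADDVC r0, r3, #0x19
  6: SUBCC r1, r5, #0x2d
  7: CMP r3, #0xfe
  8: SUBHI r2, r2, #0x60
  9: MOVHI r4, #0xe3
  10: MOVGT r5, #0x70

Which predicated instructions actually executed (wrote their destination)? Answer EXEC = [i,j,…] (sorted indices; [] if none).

[0] flags=1000 → (cmp)
[1] flags=1000 EQ?F → skip
[2] flags=1000 PL?F → skip
[3] flags=1000 MI?T → r0=0xa3
[4] flags=0011 → (cmp)
[5] flags=0011 VC?F → skip
[6] flags=0011 CC?F → skip
[7] flags=0000 → (cmp)
[8] flags=0000 HI?F → skip
[9] flags=0000 HI?F → skip
[10] flags=0000 GT?T → r5=0x70

EXEC = [3,10]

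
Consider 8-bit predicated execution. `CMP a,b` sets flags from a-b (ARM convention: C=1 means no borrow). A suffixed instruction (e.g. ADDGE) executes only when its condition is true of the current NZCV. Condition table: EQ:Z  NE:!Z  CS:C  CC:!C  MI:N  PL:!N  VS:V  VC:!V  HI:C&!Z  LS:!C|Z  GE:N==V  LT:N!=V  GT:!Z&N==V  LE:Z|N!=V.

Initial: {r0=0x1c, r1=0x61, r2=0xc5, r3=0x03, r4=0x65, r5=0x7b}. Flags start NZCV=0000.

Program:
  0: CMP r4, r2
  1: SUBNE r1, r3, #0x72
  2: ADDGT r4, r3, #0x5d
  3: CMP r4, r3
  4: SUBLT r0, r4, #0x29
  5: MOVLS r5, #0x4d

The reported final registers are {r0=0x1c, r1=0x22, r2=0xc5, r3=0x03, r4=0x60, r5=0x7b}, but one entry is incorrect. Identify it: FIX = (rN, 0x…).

FIX = (r1, 0x91)

0: ✓ CMP  NZCV=1001
1: ✓ SUBNE  r1←0x91
2: ✓ ADDGT  r4←0x60
3: ✓ CMP  NZCV=0010
4: · SUBLT
5: · MOVLS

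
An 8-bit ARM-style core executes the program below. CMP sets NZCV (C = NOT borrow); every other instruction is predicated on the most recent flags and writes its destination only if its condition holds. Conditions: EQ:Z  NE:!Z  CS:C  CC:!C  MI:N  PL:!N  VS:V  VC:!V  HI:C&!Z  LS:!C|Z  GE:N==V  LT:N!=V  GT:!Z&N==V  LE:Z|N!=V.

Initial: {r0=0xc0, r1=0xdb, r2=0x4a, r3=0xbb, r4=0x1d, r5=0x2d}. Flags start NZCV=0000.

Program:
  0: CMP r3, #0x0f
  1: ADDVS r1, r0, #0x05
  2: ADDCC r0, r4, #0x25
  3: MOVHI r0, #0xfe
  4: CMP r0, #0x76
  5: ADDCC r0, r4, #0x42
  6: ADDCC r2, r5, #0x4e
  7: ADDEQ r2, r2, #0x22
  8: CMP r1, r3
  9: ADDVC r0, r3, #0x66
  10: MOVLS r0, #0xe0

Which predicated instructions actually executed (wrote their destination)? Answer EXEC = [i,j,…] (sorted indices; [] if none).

EXEC = [3,9]

0: ✓ CMP  NZCV=1010
1: · ADDVS
2: · ADDCC
3: ✓ MOVHI  r0←0xfe
4: ✓ CMP  NZCV=1010
5: · ADDCC
6: · ADDCC
7: · ADDEQ
8: ✓ CMP  NZCV=0010
9: ✓ ADDVC  r0←0x21
10: · MOVLS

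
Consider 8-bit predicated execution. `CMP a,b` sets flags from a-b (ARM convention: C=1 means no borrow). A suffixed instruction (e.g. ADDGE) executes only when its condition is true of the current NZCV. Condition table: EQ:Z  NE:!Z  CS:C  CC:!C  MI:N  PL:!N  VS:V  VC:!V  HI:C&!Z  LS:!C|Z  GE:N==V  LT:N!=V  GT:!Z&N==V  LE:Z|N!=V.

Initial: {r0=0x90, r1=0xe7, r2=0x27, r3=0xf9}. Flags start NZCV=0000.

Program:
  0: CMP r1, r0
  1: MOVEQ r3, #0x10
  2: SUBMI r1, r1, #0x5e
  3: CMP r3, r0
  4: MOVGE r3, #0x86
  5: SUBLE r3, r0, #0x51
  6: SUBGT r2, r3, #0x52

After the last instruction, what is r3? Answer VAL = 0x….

[0] flags=0010 → (cmp)
[1] flags=0010 EQ?F → skip
[2] flags=0010 MI?F → skip
[3] flags=0010 → (cmp)
[4] flags=0010 GE?T → r3=0x86
[5] flags=0010 LE?F → skip
[6] flags=0010 GT?T → r2=0x34

VAL = 0x86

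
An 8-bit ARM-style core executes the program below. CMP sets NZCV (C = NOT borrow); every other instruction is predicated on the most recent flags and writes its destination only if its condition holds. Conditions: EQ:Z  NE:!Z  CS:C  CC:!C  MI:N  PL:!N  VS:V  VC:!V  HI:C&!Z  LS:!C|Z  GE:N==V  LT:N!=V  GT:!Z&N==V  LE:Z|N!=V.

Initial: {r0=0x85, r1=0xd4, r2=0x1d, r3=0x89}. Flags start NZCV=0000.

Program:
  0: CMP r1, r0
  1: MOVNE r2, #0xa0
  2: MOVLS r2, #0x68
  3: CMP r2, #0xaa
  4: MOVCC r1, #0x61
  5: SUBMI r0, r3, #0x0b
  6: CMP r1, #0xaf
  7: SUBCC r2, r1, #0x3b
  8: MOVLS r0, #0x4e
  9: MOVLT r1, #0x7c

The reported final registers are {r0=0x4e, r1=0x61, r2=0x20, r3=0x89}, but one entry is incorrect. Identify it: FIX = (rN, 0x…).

FIX = (r2, 0x26)

0: ✓ CMP  NZCV=0010
1: ✓ MOVNE  r2←0xa0
2: · MOVLS
3: ✓ CMP  NZCV=1000
4: ✓ MOVCC  r1←0x61
5: ✓ SUBMI  r0←0x7e
6: ✓ CMP  NZCV=1001
7: ✓ SUBCC  r2←0x26
8: ✓ MOVLS  r0←0x4e
9: · MOVLT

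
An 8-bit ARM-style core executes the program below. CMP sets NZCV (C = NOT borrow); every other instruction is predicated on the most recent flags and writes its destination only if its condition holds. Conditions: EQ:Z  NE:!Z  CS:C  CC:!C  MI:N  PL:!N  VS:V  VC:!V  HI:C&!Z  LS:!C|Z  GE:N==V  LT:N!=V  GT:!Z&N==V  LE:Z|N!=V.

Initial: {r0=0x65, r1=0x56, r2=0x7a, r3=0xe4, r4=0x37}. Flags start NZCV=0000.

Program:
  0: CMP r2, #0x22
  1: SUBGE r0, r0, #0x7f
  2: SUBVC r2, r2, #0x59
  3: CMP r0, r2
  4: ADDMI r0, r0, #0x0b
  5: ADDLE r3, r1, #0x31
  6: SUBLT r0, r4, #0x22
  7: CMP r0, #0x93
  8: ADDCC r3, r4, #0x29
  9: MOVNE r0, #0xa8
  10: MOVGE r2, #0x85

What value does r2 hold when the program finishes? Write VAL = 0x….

VAL = 0x85

0: ✓ CMP  NZCV=0010
1: ✓ SUBGE  r0←0xe6
2: ✓ SUBVC  r2←0x21
3: ✓ CMP  NZCV=1010
4: ✓ ADDMI  r0←0xf1
5: ✓ ADDLE  r3←0x87
6: ✓ SUBLT  r0←0x15
7: ✓ CMP  NZCV=1001
8: ✓ ADDCC  r3←0x60
9: ✓ MOVNE  r0←0xa8
10: ✓ MOVGE  r2←0x85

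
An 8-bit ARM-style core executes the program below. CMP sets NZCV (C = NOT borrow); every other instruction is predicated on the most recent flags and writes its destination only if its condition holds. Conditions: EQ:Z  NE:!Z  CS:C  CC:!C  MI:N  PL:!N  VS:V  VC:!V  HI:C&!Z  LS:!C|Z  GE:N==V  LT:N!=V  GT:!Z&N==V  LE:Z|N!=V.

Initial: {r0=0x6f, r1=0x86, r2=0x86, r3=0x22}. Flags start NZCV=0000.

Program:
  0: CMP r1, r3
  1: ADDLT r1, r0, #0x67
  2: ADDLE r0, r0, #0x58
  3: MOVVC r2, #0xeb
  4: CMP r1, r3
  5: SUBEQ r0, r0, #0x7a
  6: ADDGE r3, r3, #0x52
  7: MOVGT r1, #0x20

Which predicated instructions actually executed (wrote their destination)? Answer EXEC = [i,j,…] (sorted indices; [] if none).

EXEC = [1,2]

0: ✓ CMP  NZCV=0011
1: ✓ ADDLT  r1←0xd6
2: ✓ ADDLE  r0←0xc7
3: · MOVVC
4: ✓ CMP  NZCV=1010
5: · SUBEQ
6: · ADDGE
7: · MOVGT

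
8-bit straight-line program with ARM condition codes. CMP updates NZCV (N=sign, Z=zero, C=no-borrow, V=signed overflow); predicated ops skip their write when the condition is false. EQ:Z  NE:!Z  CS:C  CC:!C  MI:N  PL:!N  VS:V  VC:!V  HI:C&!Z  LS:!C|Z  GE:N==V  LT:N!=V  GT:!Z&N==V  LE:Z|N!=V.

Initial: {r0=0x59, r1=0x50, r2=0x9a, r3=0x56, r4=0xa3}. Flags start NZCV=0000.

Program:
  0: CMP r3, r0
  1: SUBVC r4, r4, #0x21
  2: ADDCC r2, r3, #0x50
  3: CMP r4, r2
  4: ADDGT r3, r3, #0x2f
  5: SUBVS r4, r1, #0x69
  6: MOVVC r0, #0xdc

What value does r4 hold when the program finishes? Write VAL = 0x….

[0] flags=1000 → (cmp)
[1] flags=1000 VC?T → r4=0x82
[2] flags=1000 CC?T → r2=0xa6
[3] flags=1000 → (cmp)
[4] flags=1000 GT?F → skip
[5] flags=1000 VS?F → skip
[6] flags=1000 VC?T → r0=0xdc

VAL = 0x82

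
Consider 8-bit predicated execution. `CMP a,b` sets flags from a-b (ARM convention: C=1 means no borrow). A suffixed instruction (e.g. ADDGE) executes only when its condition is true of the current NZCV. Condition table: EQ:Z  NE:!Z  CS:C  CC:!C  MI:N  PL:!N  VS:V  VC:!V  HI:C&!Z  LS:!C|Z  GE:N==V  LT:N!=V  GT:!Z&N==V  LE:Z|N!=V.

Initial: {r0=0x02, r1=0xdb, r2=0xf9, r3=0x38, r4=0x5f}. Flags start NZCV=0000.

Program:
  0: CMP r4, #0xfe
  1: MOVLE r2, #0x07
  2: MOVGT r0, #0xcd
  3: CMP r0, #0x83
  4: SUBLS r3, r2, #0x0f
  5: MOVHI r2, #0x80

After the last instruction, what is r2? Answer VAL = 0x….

VAL = 0x80

0: ✓ CMP  NZCV=0000
1: · MOVLE
2: ✓ MOVGT  r0←0xcd
3: ✓ CMP  NZCV=0010
4: · SUBLS
5: ✓ MOVHI  r2←0x80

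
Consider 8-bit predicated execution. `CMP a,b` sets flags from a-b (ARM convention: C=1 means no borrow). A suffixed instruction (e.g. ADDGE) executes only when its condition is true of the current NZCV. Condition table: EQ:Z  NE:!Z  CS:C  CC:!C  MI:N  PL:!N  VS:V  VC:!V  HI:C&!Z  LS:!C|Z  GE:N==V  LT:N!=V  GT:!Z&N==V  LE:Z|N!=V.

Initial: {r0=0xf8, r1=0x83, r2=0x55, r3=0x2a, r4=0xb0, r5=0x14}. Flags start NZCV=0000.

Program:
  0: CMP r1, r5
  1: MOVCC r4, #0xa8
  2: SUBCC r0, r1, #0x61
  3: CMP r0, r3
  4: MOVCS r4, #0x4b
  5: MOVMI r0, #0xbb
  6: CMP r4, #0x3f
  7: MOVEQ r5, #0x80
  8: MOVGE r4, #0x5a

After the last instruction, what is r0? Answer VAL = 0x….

0: ✓ CMP  NZCV=0011
1: · MOVCC
2: · SUBCC
3: ✓ CMP  NZCV=1010
4: ✓ MOVCS  r4←0x4b
5: ✓ MOVMI  r0←0xbb
6: ✓ CMP  NZCV=0010
7: · MOVEQ
8: ✓ MOVGE  r4←0x5a

VAL = 0xbb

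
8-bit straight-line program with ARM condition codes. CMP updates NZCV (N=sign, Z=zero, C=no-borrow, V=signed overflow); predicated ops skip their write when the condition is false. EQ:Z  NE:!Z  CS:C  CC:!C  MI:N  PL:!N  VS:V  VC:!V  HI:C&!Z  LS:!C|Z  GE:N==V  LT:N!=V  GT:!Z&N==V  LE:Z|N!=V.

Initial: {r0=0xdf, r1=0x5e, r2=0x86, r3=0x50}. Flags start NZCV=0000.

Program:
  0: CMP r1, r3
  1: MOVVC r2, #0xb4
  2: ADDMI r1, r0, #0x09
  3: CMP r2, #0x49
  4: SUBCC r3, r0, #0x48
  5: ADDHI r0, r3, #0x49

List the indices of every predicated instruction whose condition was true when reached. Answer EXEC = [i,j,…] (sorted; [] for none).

EXEC = [1,5]

[0] flags=0010 → (cmp)
[1] flags=0010 VC?T → r2=0xb4
[2] flags=0010 MI?F → skip
[3] flags=0011 → (cmp)
[4] flags=0011 CC?F → skip
[5] flags=0011 HI?T → r0=0x99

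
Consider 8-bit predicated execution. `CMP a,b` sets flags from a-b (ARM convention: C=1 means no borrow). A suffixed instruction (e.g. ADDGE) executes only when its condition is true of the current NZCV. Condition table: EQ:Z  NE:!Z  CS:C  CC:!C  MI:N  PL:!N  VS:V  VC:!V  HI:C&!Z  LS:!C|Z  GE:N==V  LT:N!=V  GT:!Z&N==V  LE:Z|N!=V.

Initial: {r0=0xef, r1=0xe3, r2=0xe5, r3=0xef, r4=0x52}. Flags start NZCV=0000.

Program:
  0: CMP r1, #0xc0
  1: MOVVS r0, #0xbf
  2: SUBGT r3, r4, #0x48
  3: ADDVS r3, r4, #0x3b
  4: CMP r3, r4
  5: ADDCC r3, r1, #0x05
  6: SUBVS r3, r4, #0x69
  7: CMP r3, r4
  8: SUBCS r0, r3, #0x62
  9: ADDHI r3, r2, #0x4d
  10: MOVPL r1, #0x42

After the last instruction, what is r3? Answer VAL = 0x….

VAL = 0x32

0: ✓ CMP  NZCV=0010
1: · MOVVS
2: ✓ SUBGT  r3←0x0a
3: · ADDVS
4: ✓ CMP  NZCV=1000
5: ✓ ADDCC  r3←0xe8
6: · SUBVS
7: ✓ CMP  NZCV=1010
8: ✓ SUBCS  r0←0x86
9: ✓ ADDHI  r3←0x32
10: · MOVPL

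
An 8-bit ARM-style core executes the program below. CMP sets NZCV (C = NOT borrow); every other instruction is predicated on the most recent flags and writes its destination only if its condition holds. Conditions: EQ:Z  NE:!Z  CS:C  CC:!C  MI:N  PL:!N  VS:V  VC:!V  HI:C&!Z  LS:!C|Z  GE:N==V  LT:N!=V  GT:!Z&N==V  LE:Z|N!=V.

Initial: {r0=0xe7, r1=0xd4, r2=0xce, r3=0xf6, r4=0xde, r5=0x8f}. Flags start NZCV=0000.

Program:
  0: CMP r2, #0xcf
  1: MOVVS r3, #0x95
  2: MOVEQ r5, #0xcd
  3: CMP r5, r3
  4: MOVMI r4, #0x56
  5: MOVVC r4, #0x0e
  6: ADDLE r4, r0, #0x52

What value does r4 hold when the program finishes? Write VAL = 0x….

VAL = 0x39

0: ✓ CMP  NZCV=1000
1: · MOVVS
2: · MOVEQ
3: ✓ CMP  NZCV=1000
4: ✓ MOVMI  r4←0x56
5: ✓ MOVVC  r4←0x0e
6: ✓ ADDLE  r4←0x39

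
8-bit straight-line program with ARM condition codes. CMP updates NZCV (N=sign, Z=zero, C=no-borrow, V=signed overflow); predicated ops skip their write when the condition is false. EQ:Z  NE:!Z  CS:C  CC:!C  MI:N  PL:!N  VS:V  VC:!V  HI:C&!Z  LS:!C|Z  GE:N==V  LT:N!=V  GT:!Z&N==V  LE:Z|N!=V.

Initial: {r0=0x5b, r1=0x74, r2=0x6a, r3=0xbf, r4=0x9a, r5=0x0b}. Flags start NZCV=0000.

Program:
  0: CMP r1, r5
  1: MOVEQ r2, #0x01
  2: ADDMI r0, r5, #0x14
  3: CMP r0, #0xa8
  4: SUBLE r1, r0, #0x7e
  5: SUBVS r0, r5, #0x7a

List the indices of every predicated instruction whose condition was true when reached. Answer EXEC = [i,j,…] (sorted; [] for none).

EXEC = [5]

[0] flags=0010 → (cmp)
[1] flags=0010 EQ?F → skip
[2] flags=0010 MI?F → skip
[3] flags=1001 → (cmp)
[4] flags=1001 LE?F → skip
[5] flags=1001 VS?T → r0=0x91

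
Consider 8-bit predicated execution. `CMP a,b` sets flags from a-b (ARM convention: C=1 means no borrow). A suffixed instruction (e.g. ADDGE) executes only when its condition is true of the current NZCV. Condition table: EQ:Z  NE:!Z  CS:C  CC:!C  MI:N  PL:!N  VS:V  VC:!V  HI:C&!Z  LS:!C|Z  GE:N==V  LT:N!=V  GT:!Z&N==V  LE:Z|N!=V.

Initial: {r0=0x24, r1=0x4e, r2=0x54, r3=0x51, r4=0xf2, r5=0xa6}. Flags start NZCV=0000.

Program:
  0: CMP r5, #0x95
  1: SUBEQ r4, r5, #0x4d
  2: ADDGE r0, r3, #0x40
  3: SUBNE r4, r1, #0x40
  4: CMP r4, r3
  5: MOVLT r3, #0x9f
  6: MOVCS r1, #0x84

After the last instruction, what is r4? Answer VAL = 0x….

[0] flags=0010 → (cmp)
[1] flags=0010 EQ?F → skip
[2] flags=0010 GE?T → r0=0x91
[3] flags=0010 NE?T → r4=0x0e
[4] flags=1000 → (cmp)
[5] flags=1000 LT?T → r3=0x9f
[6] flags=1000 CS?F → skip

VAL = 0x0e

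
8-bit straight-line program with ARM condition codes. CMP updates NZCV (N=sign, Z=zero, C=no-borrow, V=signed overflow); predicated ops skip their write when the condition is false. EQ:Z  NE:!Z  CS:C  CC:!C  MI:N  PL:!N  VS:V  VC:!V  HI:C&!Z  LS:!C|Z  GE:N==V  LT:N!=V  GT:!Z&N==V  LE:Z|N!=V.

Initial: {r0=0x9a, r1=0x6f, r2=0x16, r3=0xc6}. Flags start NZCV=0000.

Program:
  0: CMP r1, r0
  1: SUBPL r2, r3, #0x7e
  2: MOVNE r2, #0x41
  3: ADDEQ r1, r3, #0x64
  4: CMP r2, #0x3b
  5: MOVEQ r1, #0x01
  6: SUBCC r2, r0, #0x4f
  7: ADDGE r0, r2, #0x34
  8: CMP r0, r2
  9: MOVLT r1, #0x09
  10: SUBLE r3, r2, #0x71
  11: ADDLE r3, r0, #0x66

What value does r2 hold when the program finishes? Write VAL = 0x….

VAL = 0x41

0: ✓ CMP  NZCV=1001
1: · SUBPL
2: ✓ MOVNE  r2←0x41
3: · ADDEQ
4: ✓ CMP  NZCV=0010
5: · MOVEQ
6: · SUBCC
7: ✓ ADDGE  r0←0x75
8: ✓ CMP  NZCV=0010
9: · MOVLT
10: · SUBLE
11: · ADDLE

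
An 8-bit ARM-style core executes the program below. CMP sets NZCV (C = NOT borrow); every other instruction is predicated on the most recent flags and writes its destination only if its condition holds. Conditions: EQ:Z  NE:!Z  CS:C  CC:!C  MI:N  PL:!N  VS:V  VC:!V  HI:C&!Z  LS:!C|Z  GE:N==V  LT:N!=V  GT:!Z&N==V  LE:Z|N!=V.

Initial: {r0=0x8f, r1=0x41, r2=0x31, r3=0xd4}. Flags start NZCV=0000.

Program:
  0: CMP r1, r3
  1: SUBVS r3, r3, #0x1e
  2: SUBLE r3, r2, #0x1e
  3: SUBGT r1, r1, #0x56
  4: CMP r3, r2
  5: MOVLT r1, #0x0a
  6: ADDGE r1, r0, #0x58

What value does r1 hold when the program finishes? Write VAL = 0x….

VAL = 0x0a

[0] flags=0000 → (cmp)
[1] flags=0000 VS?F → skip
[2] flags=0000 LE?F → skip
[3] flags=0000 GT?T → r1=0xeb
[4] flags=1010 → (cmp)
[5] flags=1010 LT?T → r1=0x0a
[6] flags=1010 GE?F → skip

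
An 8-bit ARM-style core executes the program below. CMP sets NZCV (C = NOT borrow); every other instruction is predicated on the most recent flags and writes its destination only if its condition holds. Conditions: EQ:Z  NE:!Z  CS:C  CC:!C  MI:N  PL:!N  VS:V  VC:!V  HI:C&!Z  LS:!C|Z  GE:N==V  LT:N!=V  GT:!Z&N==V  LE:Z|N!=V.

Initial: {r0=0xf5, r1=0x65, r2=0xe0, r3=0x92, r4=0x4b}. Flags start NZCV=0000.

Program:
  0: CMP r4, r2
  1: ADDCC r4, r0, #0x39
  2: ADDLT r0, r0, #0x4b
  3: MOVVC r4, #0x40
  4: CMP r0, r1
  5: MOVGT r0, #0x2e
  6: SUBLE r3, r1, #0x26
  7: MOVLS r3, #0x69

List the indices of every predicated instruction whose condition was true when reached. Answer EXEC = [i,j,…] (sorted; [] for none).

EXEC = [1,3,6]

0: ✓ CMP  NZCV=0000
1: ✓ ADDCC  r4←0x2e
2: · ADDLT
3: ✓ MOVVC  r4←0x40
4: ✓ CMP  NZCV=1010
5: · MOVGT
6: ✓ SUBLE  r3←0x3f
7: · MOVLS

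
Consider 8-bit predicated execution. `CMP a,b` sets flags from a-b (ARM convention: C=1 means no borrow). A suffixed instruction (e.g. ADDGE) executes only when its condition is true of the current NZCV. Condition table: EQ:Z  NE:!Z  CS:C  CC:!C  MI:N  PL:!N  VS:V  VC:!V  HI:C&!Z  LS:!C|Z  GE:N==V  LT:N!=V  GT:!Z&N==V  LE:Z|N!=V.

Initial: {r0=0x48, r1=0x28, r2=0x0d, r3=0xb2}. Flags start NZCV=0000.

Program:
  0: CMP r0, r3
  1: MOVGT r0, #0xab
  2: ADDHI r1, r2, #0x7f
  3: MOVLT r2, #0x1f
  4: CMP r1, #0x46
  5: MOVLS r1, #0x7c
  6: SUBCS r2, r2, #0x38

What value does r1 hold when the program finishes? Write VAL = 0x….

0: ✓ CMP  NZCV=1001
1: ✓ MOVGT  r0←0xab
2: · ADDHI
3: · MOVLT
4: ✓ CMP  NZCV=1000
5: ✓ MOVLS  r1←0x7c
6: · SUBCS

VAL = 0x7c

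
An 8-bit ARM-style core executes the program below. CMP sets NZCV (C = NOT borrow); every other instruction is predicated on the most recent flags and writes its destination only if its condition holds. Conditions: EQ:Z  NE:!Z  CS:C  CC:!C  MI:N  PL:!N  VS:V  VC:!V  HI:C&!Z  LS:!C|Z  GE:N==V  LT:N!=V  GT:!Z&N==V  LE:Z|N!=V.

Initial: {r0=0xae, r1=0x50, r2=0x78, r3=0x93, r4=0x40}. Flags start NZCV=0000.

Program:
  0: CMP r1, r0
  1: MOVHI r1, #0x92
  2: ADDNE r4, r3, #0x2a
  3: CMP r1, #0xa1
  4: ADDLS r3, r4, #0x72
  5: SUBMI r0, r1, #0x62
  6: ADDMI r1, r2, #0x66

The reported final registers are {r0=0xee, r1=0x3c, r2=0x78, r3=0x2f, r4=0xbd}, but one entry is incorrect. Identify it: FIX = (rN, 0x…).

0: ✓ CMP  NZCV=1001
1: · MOVHI
2: ✓ ADDNE  r4←0xbd
3: ✓ CMP  NZCV=1001
4: ✓ ADDLS  r3←0x2f
5: ✓ SUBMI  r0←0xee
6: ✓ ADDMI  r1←0xde

FIX = (r1, 0xde)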